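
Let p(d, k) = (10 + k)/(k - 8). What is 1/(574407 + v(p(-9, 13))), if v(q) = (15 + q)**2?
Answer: 25/14369779 ≈ 1.7398e-6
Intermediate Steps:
p(d, k) = (10 + k)/(-8 + k)
1/(574407 + v(p(-9, 13))) = 1/(574407 + (15 + (10 + 13)/(-8 + 13))**2) = 1/(574407 + (15 + 23/5)**2) = 1/(574407 + (98/5)**2) = 1/(574407 + 9604/25) = 1/(14369779/25) = 25/14369779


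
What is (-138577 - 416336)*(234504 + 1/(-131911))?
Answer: -17165488486193559/131911 ≈ -1.3013e+11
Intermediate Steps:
(-138577 - 416336)*(234504 + 1/(-131911)) = -554913*(234504 - 1/131911) = -554913*30933657143/131911 = -17165488486193559/131911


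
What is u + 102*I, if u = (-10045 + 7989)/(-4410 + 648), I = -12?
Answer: -2301316/1881 ≈ -1223.5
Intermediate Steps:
u = 1028/1881 (u = -2056/(-3762) = -2056*(-1/3762) = 1028/1881 ≈ 0.54652)
u + 102*I = 1028/1881 + 102*(-12) = 1028/1881 - 1224 = -2301316/1881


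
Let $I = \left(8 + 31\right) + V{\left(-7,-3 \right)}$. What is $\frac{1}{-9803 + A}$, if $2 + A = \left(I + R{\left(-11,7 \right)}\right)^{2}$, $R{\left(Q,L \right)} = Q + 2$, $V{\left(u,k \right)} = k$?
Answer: $- \frac{1}{9076} \approx -0.00011018$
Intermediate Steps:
$R{\left(Q,L \right)} = 2 + Q$
$I = 36$ ($I = \left(8 + 31\right) - 3 = 39 - 3 = 36$)
$A = 727$ ($A = -2 + \left(36 + \left(2 - 11\right)\right)^{2} = -2 + \left(36 - 9\right)^{2} = -2 + 27^{2} = -2 + 729 = 727$)
$\frac{1}{-9803 + A} = \frac{1}{-9803 + 727} = \frac{1}{-9076} = - \frac{1}{9076}$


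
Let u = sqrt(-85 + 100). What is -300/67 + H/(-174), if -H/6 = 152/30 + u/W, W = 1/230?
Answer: -125408/29145 + 230*sqrt(15)/29 ≈ 26.414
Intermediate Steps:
W = 1/230 ≈ 0.0043478
u = sqrt(15) ≈ 3.8730
H = -152/5 - 1380*sqrt(15) (H = -6*(152/30 + sqrt(15)/(1/230)) = -6*(152*(1/30) + sqrt(15)*230) = -6*(76/15 + 230*sqrt(15)) = -152/5 - 1380*sqrt(15) ≈ -5375.1)
-300/67 + H/(-174) = -300/67 + (-152/5 - 1380*sqrt(15))/(-174) = -300*1/67 + (-152/5 - 1380*sqrt(15))*(-1/174) = -300/67 + (76/435 + 230*sqrt(15)/29) = -125408/29145 + 230*sqrt(15)/29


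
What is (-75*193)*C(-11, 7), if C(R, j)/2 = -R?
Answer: -318450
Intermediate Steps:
C(R, j) = -2*R (C(R, j) = 2*(-R) = -2*R)
(-75*193)*C(-11, 7) = (-75*193)*(-2*(-11)) = -14475*22 = -318450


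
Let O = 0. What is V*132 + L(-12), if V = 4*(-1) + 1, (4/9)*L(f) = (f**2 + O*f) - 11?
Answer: -387/4 ≈ -96.750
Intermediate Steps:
L(f) = -99/4 + 9*f**2/4 (L(f) = 9*((f**2 + 0*f) - 11)/4 = 9*((f**2 + 0) - 11)/4 = 9*(f**2 - 11)/4 = 9*(-11 + f**2)/4 = -99/4 + 9*f**2/4)
V = -3 (V = -4 + 1 = -3)
V*132 + L(-12) = -3*132 + (-99/4 + (9/4)*(-12)**2) = -396 + (-99/4 + (9/4)*144) = -396 + (-99/4 + 324) = -396 + 1197/4 = -387/4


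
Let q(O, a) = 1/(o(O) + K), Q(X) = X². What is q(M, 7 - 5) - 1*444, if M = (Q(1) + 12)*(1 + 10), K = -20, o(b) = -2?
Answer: -9769/22 ≈ -444.05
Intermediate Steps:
M = 143 (M = (1² + 12)*(1 + 10) = (1 + 12)*11 = 13*11 = 143)
q(O, a) = -1/22 (q(O, a) = 1/(-2 - 20) = 1/(-22) = -1/22)
q(M, 7 - 5) - 1*444 = -1/22 - 1*444 = -1/22 - 444 = -9769/22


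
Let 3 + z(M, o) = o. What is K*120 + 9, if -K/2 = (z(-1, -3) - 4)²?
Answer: -23991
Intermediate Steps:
z(M, o) = -3 + o
K = -200 (K = -2*((-3 - 3) - 4)² = -2*(-6 - 4)² = -2*(-10)² = -2*100 = -200)
K*120 + 9 = -200*120 + 9 = -24000 + 9 = -23991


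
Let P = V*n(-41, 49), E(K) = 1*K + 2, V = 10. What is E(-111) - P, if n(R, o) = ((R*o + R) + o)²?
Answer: -40040119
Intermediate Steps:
E(K) = 2 + K (E(K) = K + 2 = 2 + K)
n(R, o) = (R + o + R*o)² (n(R, o) = ((R + R*o) + o)² = (R + o + R*o)²)
P = 40040010 (P = 10*(-41 + 49 - 41*49)² = 10*(-41 + 49 - 2009)² = 10*(-2001)² = 10*4004001 = 40040010)
E(-111) - P = (2 - 111) - 1*40040010 = -109 - 40040010 = -40040119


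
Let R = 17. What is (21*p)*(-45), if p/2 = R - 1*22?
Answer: 9450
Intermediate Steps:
p = -10 (p = 2*(17 - 1*22) = 2*(17 - 22) = 2*(-5) = -10)
(21*p)*(-45) = (21*(-10))*(-45) = -210*(-45) = 9450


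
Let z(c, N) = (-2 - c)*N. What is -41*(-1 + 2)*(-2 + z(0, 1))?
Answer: 164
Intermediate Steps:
z(c, N) = N*(-2 - c)
-41*(-1 + 2)*(-2 + z(0, 1)) = -41*(-1 + 2)*(-2 - 1*1*(2 + 0)) = -41*(-2 - 1*1*2) = -41*(-2 - 2) = -41*(-4) = 164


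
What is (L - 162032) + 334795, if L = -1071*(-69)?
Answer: 246662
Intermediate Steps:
L = 73899
(L - 162032) + 334795 = (73899 - 162032) + 334795 = -88133 + 334795 = 246662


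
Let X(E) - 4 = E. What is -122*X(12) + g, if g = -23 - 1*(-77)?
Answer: -1898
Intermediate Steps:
X(E) = 4 + E
g = 54 (g = -23 + 77 = 54)
-122*X(12) + g = -122*(4 + 12) + 54 = -122*16 + 54 = -1952 + 54 = -1898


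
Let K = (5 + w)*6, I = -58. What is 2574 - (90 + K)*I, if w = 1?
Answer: 9882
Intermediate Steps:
K = 36 (K = (5 + 1)*6 = 6*6 = 36)
2574 - (90 + K)*I = 2574 - (90 + 36)*(-58) = 2574 - 126*(-58) = 2574 - 1*(-7308) = 2574 + 7308 = 9882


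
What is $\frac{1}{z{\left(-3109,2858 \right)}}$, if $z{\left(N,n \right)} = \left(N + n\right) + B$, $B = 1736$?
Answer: $\frac{1}{1485} \approx 0.0006734$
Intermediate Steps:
$z{\left(N,n \right)} = 1736 + N + n$ ($z{\left(N,n \right)} = \left(N + n\right) + 1736 = 1736 + N + n$)
$\frac{1}{z{\left(-3109,2858 \right)}} = \frac{1}{1736 - 3109 + 2858} = \frac{1}{1485}$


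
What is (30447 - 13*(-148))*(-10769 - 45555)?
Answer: -1823264204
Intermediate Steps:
(30447 - 13*(-148))*(-10769 - 45555) = (30447 + 1924)*(-56324) = 32371*(-56324) = -1823264204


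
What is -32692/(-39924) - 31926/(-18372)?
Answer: 78134627/30561822 ≈ 2.5566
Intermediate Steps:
-32692/(-39924) - 31926/(-18372) = -32692*(-1/39924) - 31926*(-1/18372) = 8173/9981 + 5321/3062 = 78134627/30561822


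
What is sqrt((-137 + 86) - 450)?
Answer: I*sqrt(501) ≈ 22.383*I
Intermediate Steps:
sqrt((-137 + 86) - 450) = sqrt(-51 - 450) = sqrt(-501) = I*sqrt(501)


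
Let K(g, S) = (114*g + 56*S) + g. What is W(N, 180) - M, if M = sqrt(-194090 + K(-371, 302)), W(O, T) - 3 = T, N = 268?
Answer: 183 - 3*I*sqrt(24427) ≈ 183.0 - 468.87*I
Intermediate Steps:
W(O, T) = 3 + T
K(g, S) = 56*S + 115*g (K(g, S) = (56*S + 114*g) + g = 56*S + 115*g)
M = 3*I*sqrt(24427) (M = sqrt(-194090 + (56*302 + 115*(-371))) = sqrt(-194090 + (16912 - 42665)) = sqrt(-194090 - 25753) = sqrt(-219843) = 3*I*sqrt(24427) ≈ 468.87*I)
W(N, 180) - M = (3 + 180) - 3*I*sqrt(24427) = 183 - 3*I*sqrt(24427)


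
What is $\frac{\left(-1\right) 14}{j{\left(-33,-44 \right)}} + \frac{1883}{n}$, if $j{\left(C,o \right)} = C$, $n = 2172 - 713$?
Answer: $\frac{82565}{48147} \approx 1.7149$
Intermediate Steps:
$n = 1459$
$\frac{\left(-1\right) 14}{j{\left(-33,-44 \right)}} + \frac{1883}{n} = \frac{\left(-1\right) 14}{-33} + \frac{1883}{1459} = \left(-14\right) \left(- \frac{1}{33}\right) + 1883 \cdot \frac{1}{1459} = \frac{14}{33} + \frac{1883}{1459} = \frac{82565}{48147}$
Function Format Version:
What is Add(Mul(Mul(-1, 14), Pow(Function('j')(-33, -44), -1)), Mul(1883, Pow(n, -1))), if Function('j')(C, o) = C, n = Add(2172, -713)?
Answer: Rational(82565, 48147) ≈ 1.7149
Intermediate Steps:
n = 1459
Add(Mul(Mul(-1, 14), Pow(Function('j')(-33, -44), -1)), Mul(1883, Pow(n, -1))) = Add(Mul(Mul(-1, 14), Pow(-33, -1)), Mul(1883, Pow(1459, -1))) = Add(Mul(-14, Rational(-1, 33)), Mul(1883, Rational(1, 1459))) = Add(Rational(14, 33), Rational(1883, 1459)) = Rational(82565, 48147)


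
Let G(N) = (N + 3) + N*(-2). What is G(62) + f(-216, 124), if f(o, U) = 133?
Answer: 74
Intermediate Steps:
G(N) = 3 - N (G(N) = (3 + N) - 2*N = 3 - N)
G(62) + f(-216, 124) = (3 - 1*62) + 133 = (3 - 62) + 133 = -59 + 133 = 74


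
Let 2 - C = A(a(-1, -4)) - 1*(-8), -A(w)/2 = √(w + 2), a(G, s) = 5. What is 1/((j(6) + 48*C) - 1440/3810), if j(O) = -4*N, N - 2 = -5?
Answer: -123825/5319332 - 32258*√7/3989499 ≈ -0.044671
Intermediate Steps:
N = -3 (N = 2 - 5 = -3)
A(w) = -2*√(2 + w) (A(w) = -2*√(w + 2) = -2*√(2 + w))
j(O) = 12 (j(O) = -4*(-3) = 12)
C = -6 + 2*√7 (C = 2 - (-2*√(2 + 5) - 1*(-8)) = 2 - (-2*√7 + 8) = 2 - (8 - 2*√7) = 2 + (-8 + 2*√7) = -6 + 2*√7 ≈ -0.70850)
1/((j(6) + 48*C) - 1440/3810) = 1/((12 + 48*(-6 + 2*√7)) - 1440/3810) = 1/((12 + (-288 + 96*√7)) - 1440*1/3810) = 1/((-276 + 96*√7) - 48/127) = 1/(-35100/127 + 96*√7)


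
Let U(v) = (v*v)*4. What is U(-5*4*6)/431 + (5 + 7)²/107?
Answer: 6225264/46117 ≈ 134.99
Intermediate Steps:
U(v) = 4*v² (U(v) = v²*4 = 4*v²)
U(-5*4*6)/431 + (5 + 7)²/107 = (4*(-5*4*6)²)/431 + (5 + 7)²/107 = (4*(-20*6)²)*(1/431) + 12²*(1/107) = (4*(-120)²)*(1/431) + 144*(1/107) = (4*14400)*(1/431) + 144/107 = 57600*(1/431) + 144/107 = 57600/431 + 144/107 = 6225264/46117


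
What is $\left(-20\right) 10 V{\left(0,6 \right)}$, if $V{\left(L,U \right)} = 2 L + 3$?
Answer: $-600$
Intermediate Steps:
$V{\left(L,U \right)} = 3 + 2 L$
$\left(-20\right) 10 V{\left(0,6 \right)} = \left(-20\right) 10 \left(3 + 2 \cdot 0\right) = - 200 \left(3 + 0\right) = \left(-200\right) 3 = -600$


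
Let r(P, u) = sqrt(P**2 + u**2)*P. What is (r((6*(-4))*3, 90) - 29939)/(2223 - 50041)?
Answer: 29939/47818 + 648*sqrt(41)/23909 ≈ 0.79965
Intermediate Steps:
r(P, u) = P*sqrt(P**2 + u**2)
(r((6*(-4))*3, 90) - 29939)/(2223 - 50041) = (((6*(-4))*3)*sqrt(((6*(-4))*3)**2 + 90**2) - 29939)/(2223 - 50041) = ((-24*3)*sqrt((-24*3)**2 + 8100) - 29939)/(-47818) = (-72*sqrt((-72)**2 + 8100) - 29939)*(-1/47818) = (-72*sqrt(5184 + 8100) - 29939)*(-1/47818) = (-1296*sqrt(41) - 29939)*(-1/47818) = (-29939 - 1296*sqrt(41))*(-1/47818) = 29939/47818 + 648*sqrt(41)/23909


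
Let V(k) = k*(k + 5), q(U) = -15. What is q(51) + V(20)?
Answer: 485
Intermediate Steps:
V(k) = k*(5 + k)
q(51) + V(20) = -15 + 20*(5 + 20) = -15 + 20*25 = -15 + 500 = 485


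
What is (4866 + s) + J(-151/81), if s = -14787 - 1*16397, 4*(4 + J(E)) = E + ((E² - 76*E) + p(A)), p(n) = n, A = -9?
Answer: -689913491/26244 ≈ -26288.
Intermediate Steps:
J(E) = -25/4 - 75*E/4 + E²/4 (J(E) = -4 + (E + ((E² - 76*E) - 9))/4 = -4 + (E + (-9 + E² - 76*E))/4 = -4 + (-9 + E² - 75*E)/4 = -4 + (-9/4 - 75*E/4 + E²/4) = -25/4 - 75*E/4 + E²/4)
s = -31184 (s = -14787 - 16397 = -31184)
(4866 + s) + J(-151/81) = (4866 - 31184) + (-25/4 - (-11325)/(4*81) + (-151/81)²/4) = -26318 + (-25/4 - (-11325)/(4*81) + (-151*1/81)²/4) = -26318 + (-25/4 - 75/4*(-151/81) + (-151/81)²/4) = -26318 + (-25/4 + 3775/108 + (¼)*(22801/6561)) = -26318 + (-25/4 + 3775/108 + 22801/26244) = -26318 + 776101/26244 = -689913491/26244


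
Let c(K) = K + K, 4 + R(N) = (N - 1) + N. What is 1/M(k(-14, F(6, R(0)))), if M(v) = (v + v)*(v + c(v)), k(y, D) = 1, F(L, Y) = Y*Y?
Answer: ⅙ ≈ 0.16667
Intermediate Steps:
R(N) = -5 + 2*N (R(N) = -4 + ((N - 1) + N) = -4 + ((-1 + N) + N) = -4 + (-1 + 2*N) = -5 + 2*N)
F(L, Y) = Y²
c(K) = 2*K
M(v) = 6*v² (M(v) = (v + v)*(v + 2*v) = (2*v)*(3*v) = 6*v²)
1/M(k(-14, F(6, R(0)))) = 1/(6*1²) = 1/(6*1) = 1/6 = ⅙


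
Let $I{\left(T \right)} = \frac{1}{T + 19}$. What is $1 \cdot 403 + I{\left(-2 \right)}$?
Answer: $\frac{6852}{17} \approx 403.06$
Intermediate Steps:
$I{\left(T \right)} = \frac{1}{19 + T}$
$1 \cdot 403 + I{\left(-2 \right)} = 1 \cdot 403 + \frac{1}{19 - 2} = 403 + \frac{1}{17} = \frac{6852}{17}$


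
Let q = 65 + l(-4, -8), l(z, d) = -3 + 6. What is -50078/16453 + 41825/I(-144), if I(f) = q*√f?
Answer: -50078/16453 - 41825*I/816 ≈ -3.0437 - 51.256*I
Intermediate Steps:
l(z, d) = 3
q = 68 (q = 65 + 3 = 68)
I(f) = 68*√f
-50078/16453 + 41825/I(-144) = -50078/16453 + 41825/((68*√(-144))) = -50078*1/16453 + 41825/((68*(12*I))) = -50078/16453 + 41825/((816*I)) = -50078/16453 + 41825*(-I/816) = -50078/16453 - 41825*I/816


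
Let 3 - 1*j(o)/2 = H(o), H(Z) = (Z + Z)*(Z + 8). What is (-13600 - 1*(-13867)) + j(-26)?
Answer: -1599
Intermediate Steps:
H(Z) = 2*Z*(8 + Z) (H(Z) = (2*Z)*(8 + Z) = 2*Z*(8 + Z))
j(o) = 6 - 4*o*(8 + o)
(-13600 - 1*(-13867)) + j(-26) = (-13600 - 1*(-13867)) + (6 - 4*(-26)*(8 - 26)) = (-13600 + 13867) + (6 - 4*(-26)*(-18)) = 267 + (6 - 1872) = 267 - 1866 = -1599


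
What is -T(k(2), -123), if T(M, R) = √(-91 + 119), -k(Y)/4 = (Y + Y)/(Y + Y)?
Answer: -2*√7 ≈ -5.2915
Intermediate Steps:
k(Y) = -4 (k(Y) = -4*(Y + Y)/(Y + Y) = -4*2*Y/(2*Y) = -4*2*Y*1/(2*Y) = -4*1 = -4)
T(M, R) = 2*√7 (T(M, R) = √28 = 2*√7)
-T(k(2), -123) = -2*√7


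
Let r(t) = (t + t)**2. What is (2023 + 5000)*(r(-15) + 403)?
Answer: 9150969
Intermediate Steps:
r(t) = 4*t**2 (r(t) = (2*t)**2 = 4*t**2)
(2023 + 5000)*(r(-15) + 403) = (2023 + 5000)*(4*(-15)**2 + 403) = 7023*(4*225 + 403) = 7023*(900 + 403) = 7023*1303 = 9150969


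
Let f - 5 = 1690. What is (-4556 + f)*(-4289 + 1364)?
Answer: 8368425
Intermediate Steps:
f = 1695 (f = 5 + 1690 = 1695)
(-4556 + f)*(-4289 + 1364) = (-4556 + 1695)*(-4289 + 1364) = -2861*(-2925) = 8368425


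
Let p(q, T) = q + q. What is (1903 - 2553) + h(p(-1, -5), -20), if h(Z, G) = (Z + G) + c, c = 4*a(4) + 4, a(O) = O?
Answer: -652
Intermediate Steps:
p(q, T) = 2*q
c = 20 (c = 4*4 + 4 = 16 + 4 = 20)
h(Z, G) = 20 + G + Z (h(Z, G) = (Z + G) + 20 = (G + Z) + 20 = 20 + G + Z)
(1903 - 2553) + h(p(-1, -5), -20) = (1903 - 2553) + (20 - 20 + 2*(-1)) = -650 + (20 - 20 - 2) = -650 - 2 = -652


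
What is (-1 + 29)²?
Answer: 784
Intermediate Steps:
(-1 + 29)² = 28² = 784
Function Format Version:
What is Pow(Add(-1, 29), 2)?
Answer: 784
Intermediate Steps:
Pow(Add(-1, 29), 2) = Pow(28, 2) = 784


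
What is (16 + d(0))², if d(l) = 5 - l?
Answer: 441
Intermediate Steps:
(16 + d(0))² = (16 + (5 - 1*0))² = (16 + (5 + 0))² = (16 + 5)² = 21² = 441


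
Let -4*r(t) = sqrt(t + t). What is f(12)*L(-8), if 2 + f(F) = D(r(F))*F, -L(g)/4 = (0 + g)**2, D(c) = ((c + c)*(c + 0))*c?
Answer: 512 + 4608*sqrt(6) ≈ 11799.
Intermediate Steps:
r(t) = -sqrt(2)*sqrt(t)/4 (r(t) = -sqrt(t + t)/4 = -sqrt(2)*sqrt(t)/4)
D(c) = 2*c**3 (D(c) = ((2*c)*c)*c = (2*c**2)*c = 2*c**3)
L(g) = -4*g**2 (L(g) = -4*(0 + g)**2 = -4*g**2)
f(F) = -2 - sqrt(2)*F**(5/2)/16 (f(F) = -2 + (2*(-sqrt(2)*sqrt(F)/4)**3)*F = -2 + (2*(-sqrt(2)*F**(3/2)/32))*F = -2 + (-sqrt(2)*F**(3/2)/16)*F = -2 - sqrt(2)*F**(5/2)/16)
f(12)*L(-8) = (-2 - sqrt(2)*12**(5/2)/16)*(-4*(-8)**2) = (-2 - sqrt(2)*288*sqrt(3)/16)*(-4*64) = (-2 - 18*sqrt(6))*(-256) = 512 + 4608*sqrt(6)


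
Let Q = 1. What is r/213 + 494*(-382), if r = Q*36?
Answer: -13398256/71 ≈ -1.8871e+5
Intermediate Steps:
r = 36 (r = 1*36 = 36)
r/213 + 494*(-382) = 36/213 + 494*(-382) = 36*(1/213) - 188708 = 12/71 - 188708 = -13398256/71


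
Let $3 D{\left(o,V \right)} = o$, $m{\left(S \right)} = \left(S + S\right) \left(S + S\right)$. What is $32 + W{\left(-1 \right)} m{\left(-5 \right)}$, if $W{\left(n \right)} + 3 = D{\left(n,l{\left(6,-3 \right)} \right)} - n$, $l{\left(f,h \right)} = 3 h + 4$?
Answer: $- \frac{604}{3} \approx -201.33$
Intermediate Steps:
$m{\left(S \right)} = 4 S^{2}$ ($m{\left(S \right)} = 2 S 2 S = 4 S^{2}$)
$l{\left(f,h \right)} = 4 + 3 h$
$D{\left(o,V \right)} = \frac{o}{3}$
$W{\left(n \right)} = -3 - \frac{2 n}{3}$ ($W{\left(n \right)} = -3 + \left(\frac{n}{3} - n\right) = -3 - \frac{2 n}{3}$)
$32 + W{\left(-1 \right)} m{\left(-5 \right)} = 32 + \left(-3 - - \frac{2}{3}\right) 4 \left(-5\right)^{2} = 32 + \left(-3 + \frac{2}{3}\right) 4 \cdot 25 = 32 - \frac{700}{3} = - \frac{604}{3}$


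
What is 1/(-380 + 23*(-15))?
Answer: -1/725 ≈ -0.0013793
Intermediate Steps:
1/(-380 + 23*(-15)) = 1/(-380 - 345) = 1/(-725) = -1/725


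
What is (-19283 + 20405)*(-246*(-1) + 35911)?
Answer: 40568154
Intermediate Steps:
(-19283 + 20405)*(-246*(-1) + 35911) = 1122*(246 + 35911) = 1122*36157 = 40568154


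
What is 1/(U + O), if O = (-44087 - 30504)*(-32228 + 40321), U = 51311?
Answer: -1/603613652 ≈ -1.6567e-9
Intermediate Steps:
O = -603664963 (O = -74591*8093 = -603664963)
1/(U + O) = 1/(51311 - 603664963) = 1/(-603613652) = -1/603613652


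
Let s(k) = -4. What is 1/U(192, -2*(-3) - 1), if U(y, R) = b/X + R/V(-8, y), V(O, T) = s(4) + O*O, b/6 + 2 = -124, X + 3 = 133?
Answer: -780/4471 ≈ -0.17446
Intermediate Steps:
X = 130 (X = -3 + 133 = 130)
b = -756 (b = -12 + 6*(-124) = -12 - 744 = -756)
V(O, T) = -4 + O² (V(O, T) = -4 + O*O = -4 + O²)
U(y, R) = -378/65 + R/60 (U(y, R) = -756/130 + R/(-4 + (-8)²) = -756*1/130 + R/(-4 + 64) = -378/65 + R/60)
1/U(192, -2*(-3) - 1) = 1/(-378/65 + (-2*(-3) - 1)/60) = 1/(-378/65 + (6 - 1)/60) = 1/(-378/65 + (1/60)*5) = 1/(-378/65 + 1/12) = 1/(-4471/780) = -780/4471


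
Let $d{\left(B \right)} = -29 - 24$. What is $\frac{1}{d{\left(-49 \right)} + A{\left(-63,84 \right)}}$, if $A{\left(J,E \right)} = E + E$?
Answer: $\frac{1}{115} \approx 0.0086956$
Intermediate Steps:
$d{\left(B \right)} = -53$
$A{\left(J,E \right)} = 2 E$
$\frac{1}{d{\left(-49 \right)} + A{\left(-63,84 \right)}} = \frac{1}{-53 + 2 \cdot 84} = \frac{1}{-53 + 168} = \frac{1}{115}$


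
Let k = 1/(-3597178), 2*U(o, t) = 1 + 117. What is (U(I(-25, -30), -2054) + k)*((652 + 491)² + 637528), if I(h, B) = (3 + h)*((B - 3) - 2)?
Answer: 412577044573477/3597178 ≈ 1.1469e+8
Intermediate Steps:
I(h, B) = (-5 + B)*(3 + h) (I(h, B) = (3 + h)*((-3 + B) - 2) = (3 + h)*(-5 + B) = (-5 + B)*(3 + h))
U(o, t) = 59 (U(o, t) = (1 + 117)/2 = (½)*118 = 59)
k = -1/3597178 ≈ -2.7800e-7
(U(I(-25, -30), -2054) + k)*((652 + 491)² + 637528) = (59 - 1/3597178)*((652 + 491)² + 637528) = 212233501*(1143² + 637528)/3597178 = 212233501*(1306449 + 637528)/3597178 = (212233501/3597178)*1943977 = 412577044573477/3597178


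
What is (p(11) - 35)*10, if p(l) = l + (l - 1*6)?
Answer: -190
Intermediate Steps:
p(l) = -6 + 2*l (p(l) = l + (l - 6) = l + (-6 + l) = -6 + 2*l)
(p(11) - 35)*10 = ((-6 + 2*11) - 35)*10 = ((-6 + 22) - 35)*10 = (16 - 35)*10 = -19*10 = -190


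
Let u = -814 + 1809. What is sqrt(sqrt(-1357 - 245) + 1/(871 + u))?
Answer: sqrt(1866 + 10445868*I*sqrt(178))/1866 ≈ 4.4736 + 4.4735*I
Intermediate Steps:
u = 995
sqrt(sqrt(-1357 - 245) + 1/(871 + u)) = sqrt(sqrt(-1357 - 245) + 1/(871 + 995)) = sqrt(sqrt(-1602) + 1/1866) = sqrt(3*I*sqrt(178) + 1/1866) = sqrt(1/1866 + 3*I*sqrt(178))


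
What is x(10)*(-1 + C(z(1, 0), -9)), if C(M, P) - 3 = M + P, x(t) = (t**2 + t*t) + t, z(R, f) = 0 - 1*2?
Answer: -1890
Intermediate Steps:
z(R, f) = -2 (z(R, f) = 0 - 2 = -2)
x(t) = t + 2*t**2 (x(t) = (t**2 + t**2) + t = 2*t**2 + t = t + 2*t**2)
C(M, P) = 3 + M + P (C(M, P) = 3 + (M + P) = 3 + M + P)
x(10)*(-1 + C(z(1, 0), -9)) = (10*(1 + 2*10))*(-1 + (3 - 2 - 9)) = (10*(1 + 20))*(-1 - 8) = (10*21)*(-9) = 210*(-9) = -1890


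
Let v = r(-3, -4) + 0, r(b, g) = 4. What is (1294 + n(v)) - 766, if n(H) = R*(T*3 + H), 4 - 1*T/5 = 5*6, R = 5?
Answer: -1402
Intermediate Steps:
T = -130 (T = 20 - 25*6 = 20 - 5*30 = 20 - 150 = -130)
v = 4 (v = 4 + 0 = 4)
n(H) = -1950 + 5*H (n(H) = 5*(-130*3 + H) = 5*(-390 + H) = -1950 + 5*H)
(1294 + n(v)) - 766 = (1294 + (-1950 + 5*4)) - 766 = (1294 + (-1950 + 20)) - 766 = (1294 - 1930) - 766 = -636 - 766 = -1402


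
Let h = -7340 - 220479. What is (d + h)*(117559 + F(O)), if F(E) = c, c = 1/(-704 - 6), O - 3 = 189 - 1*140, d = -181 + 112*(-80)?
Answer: -1977831401744/71 ≈ -2.7857e+10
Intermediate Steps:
h = -227819
d = -9141 (d = -181 - 8960 = -9141)
O = 52 (O = 3 + (189 - 1*140) = 3 + (189 - 140) = 3 + 49 = 52)
c = -1/710 (c = 1/(-710) = -1/710 ≈ -0.0014085)
F(E) = -1/710
(d + h)*(117559 + F(O)) = (-9141 - 227819)*(117559 - 1/710) = -236960*83466889/710 = -1977831401744/71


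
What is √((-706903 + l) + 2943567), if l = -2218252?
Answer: 2*√4603 ≈ 135.69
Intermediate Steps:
√((-706903 + l) + 2943567) = √((-706903 - 2218252) + 2943567) = √(-2925155 + 2943567) = √18412 = 2*√4603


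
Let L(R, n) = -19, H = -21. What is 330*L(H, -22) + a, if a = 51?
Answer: -6219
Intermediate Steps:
330*L(H, -22) + a = 330*(-19) + 51 = -6270 + 51 = -6219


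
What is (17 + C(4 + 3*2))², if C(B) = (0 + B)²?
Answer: 13689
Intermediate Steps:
C(B) = B²
(17 + C(4 + 3*2))² = (17 + (4 + 3*2)²)² = (17 + (4 + 6)²)² = (17 + 10²)² = (17 + 100)² = 117² = 13689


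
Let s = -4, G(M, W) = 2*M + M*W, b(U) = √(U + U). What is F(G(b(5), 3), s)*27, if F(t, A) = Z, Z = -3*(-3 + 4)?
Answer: -81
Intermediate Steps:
b(U) = √2*√U (b(U) = √(2*U) = √2*√U)
Z = -3 (Z = -3*1 = -3)
F(t, A) = -3
F(G(b(5), 3), s)*27 = -3*27 = -81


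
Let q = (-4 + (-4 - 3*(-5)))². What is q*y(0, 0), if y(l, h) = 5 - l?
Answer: 245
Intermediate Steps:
q = 49 (q = (-4 + (-4 + 15))² = (-4 + 11)² = 7² = 49)
q*y(0, 0) = 49*(5 - 1*0) = 49*(5 + 0) = 49*5 = 245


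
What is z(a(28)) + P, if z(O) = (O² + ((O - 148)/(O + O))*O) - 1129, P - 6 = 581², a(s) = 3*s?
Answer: 343462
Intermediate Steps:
P = 337567 (P = 6 + 581² = 6 + 337561 = 337567)
z(O) = -1203 + O² + O/2 (z(O) = (O² + ((-148 + O)/((2*O)))*O) - 1129 = (O² + ((-148 + O)*(1/(2*O)))*O) - 1129 = (O² + ((-148 + O)/(2*O))*O) - 1129 = (O² + (-74 + O/2)) - 1129 = (-74 + O² + O/2) - 1129 = -1203 + O² + O/2)
z(a(28)) + P = (-1203 + (3*28)² + (3*28)/2) + 337567 = (-1203 + 84² + (½)*84) + 337567 = (-1203 + 7056 + 42) + 337567 = 5895 + 337567 = 343462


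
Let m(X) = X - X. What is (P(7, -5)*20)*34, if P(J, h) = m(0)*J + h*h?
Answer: 17000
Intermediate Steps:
m(X) = 0
P(J, h) = h**2 (P(J, h) = 0*J + h*h = 0 + h**2 = h**2)
(P(7, -5)*20)*34 = ((-5)**2*20)*34 = (25*20)*34 = 500*34 = 17000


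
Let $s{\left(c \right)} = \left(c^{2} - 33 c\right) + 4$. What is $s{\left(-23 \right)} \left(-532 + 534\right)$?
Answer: $2584$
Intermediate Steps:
$s{\left(c \right)} = 4 + c^{2} - 33 c$
$s{\left(-23 \right)} \left(-532 + 534\right) = \left(4 + \left(-23\right)^{2} - -759\right) \left(-532 + 534\right) = \left(4 + 529 + 759\right) 2 = 1292 \cdot 2 = 2584$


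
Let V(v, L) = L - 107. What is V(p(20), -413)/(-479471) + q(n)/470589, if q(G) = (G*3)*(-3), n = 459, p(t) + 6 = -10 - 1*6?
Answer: -578662807/75211259473 ≈ -0.0076938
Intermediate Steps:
p(t) = -22 (p(t) = -6 + (-10 - 1*6) = -6 + (-10 - 6) = -6 - 16 = -22)
V(v, L) = -107 + L
q(G) = -9*G (q(G) = (3*G)*(-3) = -9*G)
V(p(20), -413)/(-479471) + q(n)/470589 = (-107 - 413)/(-479471) - 9*459/470589 = -520*(-1/479471) - 4131*1/470589 = 520/479471 - 1377/156863 = -578662807/75211259473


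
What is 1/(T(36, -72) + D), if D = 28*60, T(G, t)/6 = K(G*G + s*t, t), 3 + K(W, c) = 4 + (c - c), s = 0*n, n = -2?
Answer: 1/1686 ≈ 0.00059312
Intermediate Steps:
s = 0 (s = 0*(-2) = 0)
K(W, c) = 1 (K(W, c) = -3 + (4 + (c - c)) = -3 + (4 + 0) = -3 + 4 = 1)
T(G, t) = 6 (T(G, t) = 6*1 = 6)
D = 1680
1/(T(36, -72) + D) = 1/(6 + 1680) = 1/1686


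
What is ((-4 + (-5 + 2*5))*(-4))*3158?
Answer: -12632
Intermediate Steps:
((-4 + (-5 + 2*5))*(-4))*3158 = ((-4 + (-5 + 10))*(-4))*3158 = ((-4 + 5)*(-4))*3158 = (1*(-4))*3158 = -4*3158 = -12632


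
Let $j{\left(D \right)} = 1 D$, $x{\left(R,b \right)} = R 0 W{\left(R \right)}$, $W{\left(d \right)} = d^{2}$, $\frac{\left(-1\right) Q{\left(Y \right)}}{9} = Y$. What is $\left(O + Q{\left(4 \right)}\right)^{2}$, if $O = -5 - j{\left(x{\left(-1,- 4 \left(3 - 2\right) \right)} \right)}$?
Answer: $1681$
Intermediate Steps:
$Q{\left(Y \right)} = - 9 Y$
$x{\left(R,b \right)} = 0$ ($x{\left(R,b \right)} = R 0 R^{2} = 0 R^{2} = 0$)
$j{\left(D \right)} = D$
$O = -5$ ($O = -5 - 0 = -5 + 0 = -5$)
$\left(O + Q{\left(4 \right)}\right)^{2} = \left(-5 - 36\right)^{2} = \left(-41\right)^{2} = 1681$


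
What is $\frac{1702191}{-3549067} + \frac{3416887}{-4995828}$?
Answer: $- \frac{1085821808083}{933185699604} \approx -1.1636$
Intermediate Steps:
$\frac{1702191}{-3549067} + \frac{3416887}{-4995828} = 1702191 \left(- \frac{1}{3549067}\right) + 3416887 \left(- \frac{1}{4995828}\right) = - \frac{89589}{186793} - \frac{3416887}{4995828} = - \frac{1085821808083}{933185699604}$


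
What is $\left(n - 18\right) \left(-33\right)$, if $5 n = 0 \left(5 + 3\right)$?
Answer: $594$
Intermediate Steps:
$n = 0$ ($n = \frac{0 \left(5 + 3\right)}{5} = \frac{0 \cdot 8}{5} = \frac{1}{5} \cdot 0 = 0$)
$\left(n - 18\right) \left(-33\right) = \left(0 - 18\right) \left(-33\right) = \left(-18\right) \left(-33\right) = 594$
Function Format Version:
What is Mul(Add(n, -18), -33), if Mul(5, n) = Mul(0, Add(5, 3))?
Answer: 594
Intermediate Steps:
n = 0 (n = Mul(Rational(1, 5), Mul(0, Add(5, 3))) = Mul(Rational(1, 5), Mul(0, 8)) = Mul(Rational(1, 5), 0) = 0)
Mul(Add(n, -18), -33) = Mul(Add(0, -18), -33) = Mul(-18, -33) = 594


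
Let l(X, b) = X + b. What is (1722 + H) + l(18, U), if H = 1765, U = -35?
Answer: 3470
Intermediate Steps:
(1722 + H) + l(18, U) = (1722 + 1765) + (18 - 35) = 3487 - 17 = 3470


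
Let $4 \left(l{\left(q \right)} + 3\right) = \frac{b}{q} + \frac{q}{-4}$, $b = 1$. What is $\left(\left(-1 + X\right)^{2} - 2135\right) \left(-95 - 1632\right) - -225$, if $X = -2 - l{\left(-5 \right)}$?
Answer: $\frac{23598406393}{6400} \approx 3.6873 \cdot 10^{6}$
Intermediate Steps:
$l{\left(q \right)} = -3 - \frac{q}{16} + \frac{1}{4 q}$ ($l{\left(q \right)} = -3 + \frac{1 \frac{1}{q} + \frac{q}{-4}}{4} = -3 + \frac{\frac{1}{q} + q \left(- \frac{1}{4}\right)}{4} = -3 + \frac{\frac{1}{q} - \frac{q}{4}}{4} = -3 - \left(- \frac{1}{4 q} + \frac{q}{16}\right) = -3 - \frac{q}{16} + \frac{1}{4 q}$)
$X = \frac{59}{80}$ ($X = -2 - \frac{4 - - 5 \left(48 - 5\right)}{16 \left(-5\right)} = -2 - \frac{1}{16} \left(- \frac{1}{5}\right) \left(4 - \left(-5\right) 43\right) = -2 - \frac{1}{16} \left(- \frac{1}{5}\right) \left(4 + 215\right) = -2 - \frac{1}{16} \left(- \frac{1}{5}\right) 219 = -2 - - \frac{219}{80} = -2 + \frac{219}{80} = \frac{59}{80} \approx 0.7375$)
$\left(\left(-1 + X\right)^{2} - 2135\right) \left(-95 - 1632\right) - -225 = \left(\left(-1 + \frac{59}{80}\right)^{2} - 2135\right) \left(-95 - 1632\right) - -225 = \left(\left(- \frac{21}{80}\right)^{2} - 2135\right) \left(-1727\right) + 225 = \left(\frac{441}{6400} - 2135\right) \left(-1727\right) + 225 = \left(- \frac{13663559}{6400}\right) \left(-1727\right) + 225 = \frac{23596966393}{6400} + 225 = \frac{23598406393}{6400}$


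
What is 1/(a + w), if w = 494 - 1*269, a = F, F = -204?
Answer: 1/21 ≈ 0.047619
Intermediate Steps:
a = -204
w = 225 (w = 494 - 269 = 225)
1/(a + w) = 1/(-204 + 225) = 1/21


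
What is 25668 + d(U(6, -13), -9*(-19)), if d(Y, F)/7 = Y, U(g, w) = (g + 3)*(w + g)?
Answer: 25227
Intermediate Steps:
U(g, w) = (3 + g)*(g + w)
d(Y, F) = 7*Y
25668 + d(U(6, -13), -9*(-19)) = 25668 + 7*(6² + 3*6 + 3*(-13) + 6*(-13)) = 25668 + 7*(36 + 18 - 39 - 78) = 25668 + 7*(-63) = 25668 - 441 = 25227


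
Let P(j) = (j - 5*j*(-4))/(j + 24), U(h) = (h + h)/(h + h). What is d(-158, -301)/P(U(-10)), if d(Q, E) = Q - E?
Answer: 3575/21 ≈ 170.24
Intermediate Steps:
U(h) = 1 (U(h) = (2*h)/((2*h)) = (2*h)*(1/(2*h)) = 1)
P(j) = 21*j/(24 + j) (P(j) = (j + 20*j)/(24 + j) = (21*j)/(24 + j) = 21*j/(24 + j))
d(-158, -301)/P(U(-10)) = (-158 - 1*(-301))/((21*1/(24 + 1))) = (-158 + 301)/((21*1/25)) = 143/((21*1*(1/25))) = 143/(21/25) = 143*(25/21) = 3575/21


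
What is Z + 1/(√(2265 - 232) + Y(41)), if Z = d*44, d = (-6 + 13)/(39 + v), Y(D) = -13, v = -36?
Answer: 574151/5592 + √2033/1864 ≈ 102.70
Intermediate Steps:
d = 7/3 (d = (-6 + 13)/(39 - 36) = 7/3 ≈ 2.3333)
Z = 308/3 (Z = (7/3)*44 = 308/3 ≈ 102.67)
Z + 1/(√(2265 - 232) + Y(41)) = 308/3 + 1/(√(2265 - 232) - 13) = 308/3 + 1/(√2033 - 13) = 308/3 + 1/(-13 + √2033)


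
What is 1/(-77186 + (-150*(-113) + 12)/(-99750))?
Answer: -16625/1283220077 ≈ -1.2956e-5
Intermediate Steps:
1/(-77186 + (-150*(-113) + 12)/(-99750)) = 1/(-77186 + (16950 + 12)*(-1/99750)) = 1/(-77186 + 16962*(-1/99750)) = 1/(-77186 - 2827/16625) = 1/(-1283220077/16625) = -16625/1283220077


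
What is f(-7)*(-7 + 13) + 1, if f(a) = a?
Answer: -41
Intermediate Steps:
f(-7)*(-7 + 13) + 1 = -7*(-7 + 13) + 1 = -7*6 + 1 = -42 + 1 = -41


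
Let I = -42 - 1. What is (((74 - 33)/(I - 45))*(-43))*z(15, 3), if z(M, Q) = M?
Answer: 26445/88 ≈ 300.51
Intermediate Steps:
I = -43
(((74 - 33)/(I - 45))*(-43))*z(15, 3) = (((74 - 33)/(-43 - 45))*(-43))*15 = ((41/(-88))*(-43))*15 = ((41*(-1/88))*(-43))*15 = -41/88*(-43)*15 = (1763/88)*15 = 26445/88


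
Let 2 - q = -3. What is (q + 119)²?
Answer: 15376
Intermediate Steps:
q = 5 (q = 2 - 1*(-3) = 2 + 3 = 5)
(q + 119)² = (5 + 119)² = 124² = 15376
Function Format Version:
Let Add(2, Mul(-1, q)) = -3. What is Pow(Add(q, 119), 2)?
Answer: 15376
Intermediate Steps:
q = 5 (q = Add(2, Mul(-1, -3)) = Add(2, 3) = 5)
Pow(Add(q, 119), 2) = Pow(Add(5, 119), 2) = Pow(124, 2) = 15376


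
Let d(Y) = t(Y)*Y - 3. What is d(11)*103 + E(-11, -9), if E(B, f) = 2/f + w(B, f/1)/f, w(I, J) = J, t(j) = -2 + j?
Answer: 88999/9 ≈ 9888.8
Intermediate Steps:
E(B, f) = 1 + 2/f (E(B, f) = 2/f + (f/1)/f = 2/f + (f*1)/f = 2/f + f/f = 2/f + 1 = 1 + 2/f)
d(Y) = -3 + Y*(-2 + Y) (d(Y) = (-2 + Y)*Y - 3 = Y*(-2 + Y) - 3 = -3 + Y*(-2 + Y))
d(11)*103 + E(-11, -9) = (-3 + 11*(-2 + 11))*103 + (2 - 9)/(-9) = (-3 + 11*9)*103 - ⅑*(-7) = (-3 + 99)*103 + 7/9 = 96*103 + 7/9 = 9888 + 7/9 = 88999/9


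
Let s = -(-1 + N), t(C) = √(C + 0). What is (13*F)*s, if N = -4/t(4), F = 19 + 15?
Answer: 1326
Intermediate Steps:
F = 34
t(C) = √C
N = -2 (N = -4/(√4) = -4/2 = -4*½ = -2)
s = 3 (s = -(-1 - 2) = -1*(-3) = 3)
(13*F)*s = (13*34)*3 = 442*3 = 1326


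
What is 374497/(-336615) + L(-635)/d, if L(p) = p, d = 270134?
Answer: -101378123123/90931156410 ≈ -1.1149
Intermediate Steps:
374497/(-336615) + L(-635)/d = 374497/(-336615) - 635/270134 = 374497*(-1/336615) - 635*1/270134 = -374497/336615 - 635/270134 = -101378123123/90931156410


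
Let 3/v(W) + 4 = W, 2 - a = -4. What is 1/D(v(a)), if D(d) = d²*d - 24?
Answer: -8/165 ≈ -0.048485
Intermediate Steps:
a = 6 (a = 2 - 1*(-4) = 2 + 4 = 6)
v(W) = 3/(-4 + W)
D(d) = -24 + d³ (D(d) = d³ - 24 = -24 + d³)
1/D(v(a)) = 1/(-24 + (3/(-4 + 6))³) = 1/(-24 + (3/2)³) = 1/(-24 + 27/8) = 1/(-165/8) = -8/165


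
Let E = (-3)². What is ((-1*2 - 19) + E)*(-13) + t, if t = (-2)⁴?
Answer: 172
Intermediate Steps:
E = 9
t = 16
((-1*2 - 19) + E)*(-13) + t = ((-1*2 - 19) + 9)*(-13) + 16 = ((-2 - 19) + 9)*(-13) + 16 = (-21 + 9)*(-13) + 16 = -12*(-13) + 16 = 156 + 16 = 172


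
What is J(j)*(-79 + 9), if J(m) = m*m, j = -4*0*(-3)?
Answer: 0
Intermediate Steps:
j = 0 (j = 0*(-3) = 0)
J(m) = m²
J(j)*(-79 + 9) = 0²*(-79 + 9) = 0*(-70) = 0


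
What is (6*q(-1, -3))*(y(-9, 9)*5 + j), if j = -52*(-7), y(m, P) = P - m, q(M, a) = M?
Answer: -2724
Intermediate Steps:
j = 364
(6*q(-1, -3))*(y(-9, 9)*5 + j) = (6*(-1))*((9 - 1*(-9))*5 + 364) = -6*((9 + 9)*5 + 364) = -6*(18*5 + 364) = -6*(90 + 364) = -6*454 = -2724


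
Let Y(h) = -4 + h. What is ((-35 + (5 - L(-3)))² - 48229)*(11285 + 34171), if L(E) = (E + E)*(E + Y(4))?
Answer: -2087566800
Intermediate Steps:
L(E) = 2*E² (L(E) = (E + E)*(E + (-4 + 4)) = (2*E)*(E + 0) = (2*E)*E = 2*E²)
((-35 + (5 - L(-3)))² - 48229)*(11285 + 34171) = ((-35 + (5 - 2*(-3)²))² - 48229)*(11285 + 34171) = ((-35 + (5 - 2*9))² - 48229)*45456 = ((-35 + (5 - 1*18))² - 48229)*45456 = ((-35 + (5 - 18))² - 48229)*45456 = ((-35 - 13)² - 48229)*45456 = ((-48)² - 48229)*45456 = (2304 - 48229)*45456 = -45925*45456 = -2087566800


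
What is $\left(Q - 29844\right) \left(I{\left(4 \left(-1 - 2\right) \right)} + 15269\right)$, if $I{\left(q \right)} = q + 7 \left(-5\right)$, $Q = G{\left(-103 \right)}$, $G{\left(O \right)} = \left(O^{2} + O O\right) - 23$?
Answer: $-131655078$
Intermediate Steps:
$G{\left(O \right)} = -23 + 2 O^{2}$ ($G{\left(O \right)} = \left(O^{2} + O^{2}\right) - 23 = 2 O^{2} - 23 = -23 + 2 O^{2}$)
$Q = 21195$ ($Q = -23 + 2 \left(-103\right)^{2} = -23 + 2 \cdot 10609 = -23 + 21218 = 21195$)
$I{\left(q \right)} = -35 + q$ ($I{\left(q \right)} = q - 35 = -35 + q$)
$\left(Q - 29844\right) \left(I{\left(4 \left(-1 - 2\right) \right)} + 15269\right) = \left(21195 - 29844\right) \left(\left(-35 + 4 \left(-1 - 2\right)\right) + 15269\right) = - 8649 \left(\left(-35 + 4 \left(-3\right)\right) + 15269\right) = - 8649 \left(\left(-35 - 12\right) + 15269\right) = - 8649 \left(-47 + 15269\right) = \left(-8649\right) 15222 = -131655078$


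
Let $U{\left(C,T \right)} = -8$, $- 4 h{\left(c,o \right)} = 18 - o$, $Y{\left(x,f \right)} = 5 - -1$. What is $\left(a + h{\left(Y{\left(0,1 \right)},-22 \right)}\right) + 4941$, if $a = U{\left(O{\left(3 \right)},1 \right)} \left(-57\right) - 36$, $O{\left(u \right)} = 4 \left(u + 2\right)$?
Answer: $5351$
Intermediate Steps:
$Y{\left(x,f \right)} = 6$ ($Y{\left(x,f \right)} = 5 + 1 = 6$)
$h{\left(c,o \right)} = - \frac{9}{2} + \frac{o}{4}$ ($h{\left(c,o \right)} = - \frac{18 - o}{4} = - \frac{9}{2} + \frac{o}{4}$)
$O{\left(u \right)} = 8 + 4 u$ ($O{\left(u \right)} = 4 \left(2 + u\right) = 8 + 4 u$)
$a = 420$ ($a = \left(-8\right) \left(-57\right) - 36 = 456 - 36 = 420$)
$\left(a + h{\left(Y{\left(0,1 \right)},-22 \right)}\right) + 4941 = \left(420 + \left(- \frac{9}{2} + \frac{1}{4} \left(-22\right)\right)\right) + 4941 = \left(420 - 10\right) + 4941 = 410 + 4941 = 5351$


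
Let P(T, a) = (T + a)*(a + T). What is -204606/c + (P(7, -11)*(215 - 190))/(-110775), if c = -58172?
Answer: 452839217/128880066 ≈ 3.5136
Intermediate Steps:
P(T, a) = (T + a)**2 (P(T, a) = (T + a)*(T + a) = (T + a)**2)
-204606/c + (P(7, -11)*(215 - 190))/(-110775) = -204606/(-58172) + ((7 - 11)**2*(215 - 190))/(-110775) = -204606*(-1/58172) + ((-4)**2*25)*(-1/110775) = 102303/29086 + (16*25)*(-1/110775) = 102303/29086 + 400*(-1/110775) = 102303/29086 - 16/4431 = 452839217/128880066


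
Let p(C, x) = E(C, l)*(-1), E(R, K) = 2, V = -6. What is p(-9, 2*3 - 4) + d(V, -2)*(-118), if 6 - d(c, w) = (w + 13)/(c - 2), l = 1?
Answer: -3489/4 ≈ -872.25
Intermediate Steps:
d(c, w) = 6 - (13 + w)/(-2 + c) (d(c, w) = 6 - (w + 13)/(c - 2) = 6 - (13 + w)/(-2 + c))
p(C, x) = -2 (p(C, x) = 2*(-1) = -2)
p(-9, 2*3 - 4) + d(V, -2)*(-118) = -2 + ((-25 - 1*(-2) + 6*(-6))/(-2 - 6))*(-118) = -2 + ((-25 + 2 - 36)/(-8))*(-118) = -2 - ⅛*(-59)*(-118) = -2 + (59/8)*(-118) = -2 - 3481/4 = -3489/4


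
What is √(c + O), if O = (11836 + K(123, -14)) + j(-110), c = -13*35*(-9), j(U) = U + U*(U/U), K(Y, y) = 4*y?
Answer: √15655 ≈ 125.12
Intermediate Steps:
j(U) = 2*U (j(U) = U + U*1 = U + U = 2*U)
c = 4095 (c = -455*(-9) = 4095)
O = 11560 (O = (11836 + 4*(-14)) + 2*(-110) = (11836 - 56) - 220 = 11780 - 220 = 11560)
√(c + O) = √(4095 + 11560) = √15655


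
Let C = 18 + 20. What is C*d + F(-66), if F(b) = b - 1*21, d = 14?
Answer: 445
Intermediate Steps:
F(b) = -21 + b (F(b) = b - 21 = -21 + b)
C = 38
C*d + F(-66) = 38*14 + (-21 - 66) = 532 - 87 = 445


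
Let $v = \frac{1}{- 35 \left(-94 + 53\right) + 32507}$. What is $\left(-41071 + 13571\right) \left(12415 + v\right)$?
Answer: $- \frac{5794111551250}{16971} \approx -3.4141 \cdot 10^{8}$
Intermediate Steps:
$v = \frac{1}{33942}$ ($v = \frac{1}{\left(-35\right) \left(-41\right) + 32507} = \frac{1}{1435 + 32507} = \frac{1}{33942} \approx 2.9462 \cdot 10^{-5}$)
$\left(-41071 + 13571\right) \left(12415 + v\right) = \left(-41071 + 13571\right) \left(12415 + \frac{1}{33942}\right) = \left(-27500\right) \frac{421389931}{33942} = - \frac{5794111551250}{16971}$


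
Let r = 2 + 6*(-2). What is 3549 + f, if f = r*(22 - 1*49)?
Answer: 3819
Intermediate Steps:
r = -10 (r = 2 - 12 = -10)
f = 270 (f = -10*(22 - 1*49) = -10*(22 - 49) = -10*(-27) = 270)
3549 + f = 3549 + 270 = 3819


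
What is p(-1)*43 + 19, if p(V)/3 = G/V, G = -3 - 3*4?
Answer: 1954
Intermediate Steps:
G = -15 (G = -3 - 12 = -15)
p(V) = -45/V (p(V) = 3*(-15/V) = -45/V)
p(-1)*43 + 19 = -45/(-1)*43 + 19 = -45*(-1)*43 + 19 = 45*43 + 19 = 1935 + 19 = 1954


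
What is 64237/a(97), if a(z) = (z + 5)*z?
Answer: 64237/9894 ≈ 6.4925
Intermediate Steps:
a(z) = z*(5 + z) (a(z) = (5 + z)*z = z*(5 + z))
64237/a(97) = 64237/((97*(5 + 97))) = 64237/((97*102)) = 64237/9894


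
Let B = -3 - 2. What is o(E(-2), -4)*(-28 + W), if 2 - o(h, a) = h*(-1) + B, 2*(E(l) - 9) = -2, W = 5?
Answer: -345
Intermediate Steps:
E(l) = 8 (E(l) = 9 + (½)*(-2) = 9 - 1 = 8)
B = -5
o(h, a) = 7 + h (o(h, a) = 2 - (h*(-1) - 5) = 2 - (-h - 5) = 2 - (-5 - h) = 2 + (5 + h) = 7 + h)
o(E(-2), -4)*(-28 + W) = (7 + 8)*(-28 + 5) = 15*(-23) = -345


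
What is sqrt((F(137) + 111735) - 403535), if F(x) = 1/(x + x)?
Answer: I*sqrt(21907176526)/274 ≈ 540.19*I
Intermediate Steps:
F(x) = 1/(2*x)
sqrt((F(137) + 111735) - 403535) = sqrt(((1/2)/137 + 111735) - 403535) = sqrt(((1/2)*(1/137) + 111735) - 403535) = sqrt((1/274 + 111735) - 403535) = sqrt(30615391/274 - 403535) = sqrt(-79953199/274) = I*sqrt(21907176526)/274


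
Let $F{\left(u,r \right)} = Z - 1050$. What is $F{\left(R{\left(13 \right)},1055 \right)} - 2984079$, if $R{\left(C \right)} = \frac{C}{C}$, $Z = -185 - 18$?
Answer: $-2985332$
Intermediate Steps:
$Z = -203$ ($Z = -185 - 18 = -203$)
$R{\left(C \right)} = 1$
$F{\left(u,r \right)} = -1253$ ($F{\left(u,r \right)} = -203 - 1050 = -1253$)
$F{\left(R{\left(13 \right)},1055 \right)} - 2984079 = -1253 - 2984079 = -2985332$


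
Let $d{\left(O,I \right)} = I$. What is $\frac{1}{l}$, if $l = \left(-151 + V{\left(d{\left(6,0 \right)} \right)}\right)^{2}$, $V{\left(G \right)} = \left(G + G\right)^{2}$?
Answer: $\frac{1}{22801} \approx 4.3858 \cdot 10^{-5}$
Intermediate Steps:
$V{\left(G \right)} = 4 G^{2}$ ($V{\left(G \right)} = \left(2 G\right)^{2} = 4 G^{2}$)
$l = 22801$ ($l = \left(-151 + 4 \cdot 0^{2}\right)^{2} = \left(-151 + 4 \cdot 0\right)^{2} = \left(-151 + 0\right)^{2} = \left(-151\right)^{2} = 22801$)
$\frac{1}{l} = \frac{1}{22801}$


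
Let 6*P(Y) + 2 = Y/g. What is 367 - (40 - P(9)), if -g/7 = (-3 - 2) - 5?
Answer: 137209/420 ≈ 326.69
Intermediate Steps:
g = 70 (g = -7*((-3 - 2) - 5) = -7*(-5 - 5) = -7*(-10) = 70)
P(Y) = -⅓ + Y/420 (P(Y) = -⅓ + (Y/70)/6 = -⅓ + Y/420)
367 - (40 - P(9)) = 367 - (40 - (-⅓ + (1/420)*9)) = 367 - (40 - (-⅓ + 3/140)) = 367 - (40 - 1*(-131/420)) = 367 - (40 + 131/420) = 367 - 1*16931/420 = 367 - 16931/420 = 137209/420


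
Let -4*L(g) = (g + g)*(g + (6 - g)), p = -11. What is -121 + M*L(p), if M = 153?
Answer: 4928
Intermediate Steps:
L(g) = -3*g (L(g) = -(g + g)*(g + (6 - g))/4 = -2*g*6/4 = -3*g)
-121 + M*L(p) = -121 + 153*(-3*(-11)) = -121 + 153*33 = -121 + 5049 = 4928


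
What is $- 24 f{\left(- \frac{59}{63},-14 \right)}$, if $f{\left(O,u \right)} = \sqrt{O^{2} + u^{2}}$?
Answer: $- \frac{8 \sqrt{781405}}{21} \approx -336.75$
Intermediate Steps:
$- 24 f{\left(- \frac{59}{63},-14 \right)} = - 24 \sqrt{\left(- \frac{59}{63}\right)^{2} + \left(-14\right)^{2}} = - 24 \sqrt{\left(\left(-59\right) \frac{1}{63}\right)^{2} + 196} = - 24 \sqrt{\left(- \frac{59}{63}\right)^{2} + 196} = - 24 \sqrt{\frac{3481}{3969} + 196} = - 24 \sqrt{\frac{781405}{3969}} = - 24 \frac{\sqrt{781405}}{63} = - \frac{8 \sqrt{781405}}{21}$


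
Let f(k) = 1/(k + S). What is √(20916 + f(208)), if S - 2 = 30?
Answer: √75297615/60 ≈ 144.62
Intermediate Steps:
S = 32 (S = 2 + 30 = 32)
f(k) = 1/(32 + k) (f(k) = 1/(k + 32) = 1/(32 + k))
√(20916 + f(208)) = √(20916 + 1/(32 + 208)) = √(20916 + 1/240) = √(5019841/240) = √75297615/60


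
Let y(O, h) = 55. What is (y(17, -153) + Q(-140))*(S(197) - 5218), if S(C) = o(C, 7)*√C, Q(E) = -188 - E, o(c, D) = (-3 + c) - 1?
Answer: -36526 + 1351*√197 ≈ -17564.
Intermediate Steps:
o(c, D) = -4 + c
S(C) = √C*(-4 + C) (S(C) = (-4 + C)*√C = √C*(-4 + C))
(y(17, -153) + Q(-140))*(S(197) - 5218) = (55 + (-188 - 1*(-140)))*(√197*(-4 + 197) - 5218) = (55 + (-188 + 140))*(√197*193 - 5218) = (55 - 48)*(193*√197 - 5218) = 7*(-5218 + 193*√197) = -36526 + 1351*√197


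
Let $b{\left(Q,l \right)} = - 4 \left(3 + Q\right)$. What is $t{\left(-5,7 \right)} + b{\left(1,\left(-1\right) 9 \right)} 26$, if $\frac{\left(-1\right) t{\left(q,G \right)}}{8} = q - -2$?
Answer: $-392$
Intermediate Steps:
$t{\left(q,G \right)} = -16 - 8 q$ ($t{\left(q,G \right)} = - 8 \left(q - -2\right) = - 8 \left(q + 2\right) = - 8 \left(2 + q\right) = -16 - 8 q$)
$b{\left(Q,l \right)} = -12 - 4 Q$
$t{\left(-5,7 \right)} + b{\left(1,\left(-1\right) 9 \right)} 26 = \left(-16 - -40\right) + \left(-12 - 4\right) 26 = \left(-16 + 40\right) + \left(-12 - 4\right) 26 = 24 - 416 = -392$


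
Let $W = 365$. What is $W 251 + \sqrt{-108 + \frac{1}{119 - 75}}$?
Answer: $91615 + \frac{i \sqrt{52261}}{22} \approx 91615.0 + 10.391 i$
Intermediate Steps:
$W 251 + \sqrt{-108 + \frac{1}{119 - 75}} = 365 \cdot 251 + \sqrt{-108 + \frac{1}{119 - 75}} = 91615 + \sqrt{-108 + \frac{1}{44}} = 91615 + \sqrt{- \frac{4751}{44}} = 91615 + \frac{i \sqrt{52261}}{22}$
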